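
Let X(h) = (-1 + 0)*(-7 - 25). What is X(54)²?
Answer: 1024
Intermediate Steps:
X(h) = 32 (X(h) = -1*(-32) = 32)
X(54)² = 32² = 1024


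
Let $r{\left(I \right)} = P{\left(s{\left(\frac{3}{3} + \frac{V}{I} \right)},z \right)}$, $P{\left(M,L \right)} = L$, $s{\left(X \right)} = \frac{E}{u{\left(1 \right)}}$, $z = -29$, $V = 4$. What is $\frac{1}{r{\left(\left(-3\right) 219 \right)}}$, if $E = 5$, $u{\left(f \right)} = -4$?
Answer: $- \frac{1}{29} \approx -0.034483$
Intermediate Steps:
$s{\left(X \right)} = - \frac{5}{4}$ ($s{\left(X \right)} = \frac{5}{-4} = 5 \left(- \frac{1}{4}\right) = - \frac{5}{4}$)
$r{\left(I \right)} = -29$
$\frac{1}{r{\left(\left(-3\right) 219 \right)}} = \frac{1}{-29} = - \frac{1}{29}$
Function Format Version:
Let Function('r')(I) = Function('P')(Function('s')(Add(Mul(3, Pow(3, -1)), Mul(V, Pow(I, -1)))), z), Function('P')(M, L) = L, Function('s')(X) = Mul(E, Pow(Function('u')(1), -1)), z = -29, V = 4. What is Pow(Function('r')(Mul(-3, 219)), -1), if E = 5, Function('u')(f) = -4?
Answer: Rational(-1, 29) ≈ -0.034483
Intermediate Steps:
Function('s')(X) = Rational(-5, 4) (Function('s')(X) = Mul(5, Pow(-4, -1)) = Mul(5, Rational(-1, 4)) = Rational(-5, 4))
Function('r')(I) = -29
Pow(Function('r')(Mul(-3, 219)), -1) = Pow(-29, -1) = Rational(-1, 29)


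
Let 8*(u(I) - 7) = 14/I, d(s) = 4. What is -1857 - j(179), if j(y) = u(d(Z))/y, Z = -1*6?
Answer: -5318567/2864 ≈ -1857.0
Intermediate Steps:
Z = -6
u(I) = 7 + 7/(4*I) (u(I) = 7 + (14/I)/8 = 7 + 7/(4*I))
j(y) = 119/(16*y) (j(y) = (7 + (7/4)/4)/y = (7 + (7/4)*(¼))/y = (7 + 7/16)/y = 119/(16*y))
-1857 - j(179) = -1857 - 119/(16*179) = -1857 - 1*119/2864 = -1857 - 119/2864 = -5318567/2864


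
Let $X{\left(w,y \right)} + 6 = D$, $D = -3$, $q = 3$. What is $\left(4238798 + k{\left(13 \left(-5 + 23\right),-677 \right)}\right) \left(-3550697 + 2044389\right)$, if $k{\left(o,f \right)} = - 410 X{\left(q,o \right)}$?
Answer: $-6390493614304$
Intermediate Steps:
$X{\left(w,y \right)} = -9$ ($X{\left(w,y \right)} = -6 - 3 = -9$)
$k{\left(o,f \right)} = 3690$ ($k{\left(o,f \right)} = \left(-410\right) \left(-9\right) = 3690$)
$\left(4238798 + k{\left(13 \left(-5 + 23\right),-677 \right)}\right) \left(-3550697 + 2044389\right) = \left(4238798 + 3690\right) \left(-3550697 + 2044389\right) = 4242488 \left(-1506308\right) = -6390493614304$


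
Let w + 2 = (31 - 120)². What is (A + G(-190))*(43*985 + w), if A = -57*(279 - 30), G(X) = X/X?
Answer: -713488608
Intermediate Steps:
w = 7919 (w = -2 + (31 - 120)² = -2 + (-89)² = -2 + 7921 = 7919)
G(X) = 1
A = -14193 (A = -57*249 = -14193)
(A + G(-190))*(43*985 + w) = (-14193 + 1)*(43*985 + 7919) = -14192*(42355 + 7919) = -14192*50274 = -713488608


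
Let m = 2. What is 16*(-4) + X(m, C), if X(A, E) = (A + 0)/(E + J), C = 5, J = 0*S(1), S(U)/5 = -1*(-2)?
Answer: -318/5 ≈ -63.600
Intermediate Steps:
S(U) = 10 (S(U) = 5*(-1*(-2)) = 5*2 = 10)
J = 0 (J = 0*10 = 0)
X(A, E) = A/E (X(A, E) = (A + 0)/(E + 0) = A/E)
16*(-4) + X(m, C) = 16*(-4) + 2/5 = -64 + 2*(⅕) = -64 + ⅖ = -318/5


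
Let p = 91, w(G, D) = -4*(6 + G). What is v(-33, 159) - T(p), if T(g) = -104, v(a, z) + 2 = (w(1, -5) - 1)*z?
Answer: -4509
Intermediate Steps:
w(G, D) = -24 - 4*G
v(a, z) = -2 - 29*z (v(a, z) = -2 + ((-24 - 4*1) - 1)*z = -2 + ((-24 - 4) - 1)*z = -2 + (-28 - 1)*z = -2 - 29*z)
v(-33, 159) - T(p) = (-2 - 29*159) - 1*(-104) = (-2 - 4611) + 104 = -4613 + 104 = -4509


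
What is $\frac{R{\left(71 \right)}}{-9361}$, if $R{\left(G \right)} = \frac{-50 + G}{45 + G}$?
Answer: $- \frac{21}{1085876} \approx -1.9339 \cdot 10^{-5}$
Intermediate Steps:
$R{\left(G \right)} = \frac{-50 + G}{45 + G}$
$\frac{R{\left(71 \right)}}{-9361} = \frac{\frac{1}{45 + 71} \left(-50 + 71\right)}{-9361} = \frac{1}{116} \cdot 21 \left(- \frac{1}{9361}\right) = \frac{21}{116} \left(- \frac{1}{9361}\right) = - \frac{21}{1085876}$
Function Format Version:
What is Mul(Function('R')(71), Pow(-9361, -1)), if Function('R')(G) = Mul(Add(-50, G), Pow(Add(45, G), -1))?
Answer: Rational(-21, 1085876) ≈ -1.9339e-5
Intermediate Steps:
Function('R')(G) = Mul(Pow(Add(45, G), -1), Add(-50, G))
Mul(Function('R')(71), Pow(-9361, -1)) = Mul(Mul(Pow(Add(45, 71), -1), Add(-50, 71)), Pow(-9361, -1)) = Mul(Mul(Pow(116, -1), 21), Rational(-1, 9361)) = Mul(Mul(Rational(1, 116), 21), Rational(-1, 9361)) = Mul(Rational(21, 116), Rational(-1, 9361)) = Rational(-21, 1085876)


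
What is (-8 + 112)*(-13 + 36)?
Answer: 2392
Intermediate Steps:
(-8 + 112)*(-13 + 36) = 104*23 = 2392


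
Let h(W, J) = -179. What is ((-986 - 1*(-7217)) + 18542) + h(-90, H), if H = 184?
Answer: 24594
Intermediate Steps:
((-986 - 1*(-7217)) + 18542) + h(-90, H) = ((-986 - 1*(-7217)) + 18542) - 179 = ((-986 + 7217) + 18542) - 179 = (6231 + 18542) - 179 = 24773 - 179 = 24594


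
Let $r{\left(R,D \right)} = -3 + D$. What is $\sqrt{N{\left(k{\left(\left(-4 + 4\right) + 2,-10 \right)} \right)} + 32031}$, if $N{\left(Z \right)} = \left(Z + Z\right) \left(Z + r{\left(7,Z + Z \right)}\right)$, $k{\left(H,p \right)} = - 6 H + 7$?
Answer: $3 \sqrt{3579} \approx 179.47$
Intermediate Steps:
$k{\left(H,p \right)} = 7 - 6 H$
$N{\left(Z \right)} = 2 Z \left(-3 + 3 Z\right)$ ($N{\left(Z \right)} = \left(Z + Z\right) \left(Z + \left(-3 + \left(Z + Z\right)\right)\right) = 2 Z \left(Z + \left(-3 + 2 Z\right)\right) = 2 Z \left(-3 + 3 Z\right)$)
$\sqrt{N{\left(k{\left(\left(-4 + 4\right) + 2,-10 \right)} \right)} + 32031} = \sqrt{6 \left(7 - 6 \left(\left(-4 + 4\right) + 2\right)\right) \left(-1 + \left(7 - 6 \left(\left(-4 + 4\right) + 2\right)\right)\right) + 32031} = \sqrt{6 \left(7 - 6 \left(0 + 2\right)\right) \left(-1 + \left(7 - 6 \left(0 + 2\right)\right)\right) + 32031} = \sqrt{6 \left(7 - 12\right) \left(-1 + \left(7 - 12\right)\right) + 32031} = \sqrt{6 \left(-5\right) \left(-1 - 5\right) + 32031} = \sqrt{6 \left(-5\right) \left(-6\right) + 32031} = \sqrt{180 + 32031} = \sqrt{32211} = 3 \sqrt{3579}$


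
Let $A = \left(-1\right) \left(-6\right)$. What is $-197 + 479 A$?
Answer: $2677$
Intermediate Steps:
$A = 6$
$-197 + 479 A = -197 + 479 \cdot 6 = -197 + 2874 = 2677$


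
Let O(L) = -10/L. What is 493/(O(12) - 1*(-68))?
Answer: 2958/403 ≈ 7.3400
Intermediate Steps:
493/(O(12) - 1*(-68)) = 493/(-10/12 - 1*(-68)) = 493/(-10*1/12 + 68) = 493/(-⅚ + 68) = 493/(403/6) = 493*(6/403) = 2958/403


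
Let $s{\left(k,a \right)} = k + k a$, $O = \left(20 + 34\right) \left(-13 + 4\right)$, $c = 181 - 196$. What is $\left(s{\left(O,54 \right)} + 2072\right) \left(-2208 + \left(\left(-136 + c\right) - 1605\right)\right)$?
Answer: $97744312$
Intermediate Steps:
$c = -15$ ($c = 181 - 196 = -15$)
$O = -486$ ($O = 54 \left(-9\right) = -486$)
$s{\left(k,a \right)} = k + a k$
$\left(s{\left(O,54 \right)} + 2072\right) \left(-2208 + \left(\left(-136 + c\right) - 1605\right)\right) = \left(- 486 \left(1 + 54\right) + 2072\right) \left(-2208 - 1756\right) = \left(\left(-486\right) 55 + 2072\right) \left(-2208 - 1756\right) = \left(-26730 + 2072\right) \left(-2208 - 1756\right) = \left(-24658\right) \left(-3964\right) = 97744312$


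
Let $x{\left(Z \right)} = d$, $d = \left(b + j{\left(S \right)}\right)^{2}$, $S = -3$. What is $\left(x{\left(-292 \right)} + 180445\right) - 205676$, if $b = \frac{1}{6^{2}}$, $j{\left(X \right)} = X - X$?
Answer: $- \frac{32699375}{1296} \approx -25231.0$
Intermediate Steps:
$j{\left(X \right)} = 0$
$b = \frac{1}{36} \approx 0.027778$
$d = \frac{1}{1296}$ ($d = \left(\frac{1}{36} + 0\right)^{2} = \left(\frac{1}{36}\right)^{2} = \frac{1}{1296} \approx 0.0007716$)
$x{\left(Z \right)} = \frac{1}{1296}$
$\left(x{\left(-292 \right)} + 180445\right) - 205676 = \left(\frac{1}{1296} + 180445\right) - 205676 = \frac{233856721}{1296} - 205676 = - \frac{32699375}{1296}$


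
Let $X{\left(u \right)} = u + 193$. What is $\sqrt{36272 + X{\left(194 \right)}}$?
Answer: $\sqrt{36659} \approx 191.47$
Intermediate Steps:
$X{\left(u \right)} = 193 + u$
$\sqrt{36272 + X{\left(194 \right)}} = \sqrt{36272 + \left(193 + 194\right)} = \sqrt{36272 + 387} = \sqrt{36659}$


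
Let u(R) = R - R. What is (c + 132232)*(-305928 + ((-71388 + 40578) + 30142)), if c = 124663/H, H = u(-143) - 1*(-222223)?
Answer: -9009359147467804/222223 ≈ -4.0542e+10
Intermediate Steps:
u(R) = 0
H = 222223 (H = 0 - 1*(-222223) = 0 + 222223 = 222223)
c = 124663/222223 ≈ 0.56098
(c + 132232)*(-305928 + ((-71388 + 40578) + 30142)) = (124663/222223 + 132232)*(-305928 + ((-71388 + 40578) + 30142)) = 29385116399*(-305928 + (-30810 + 30142))/222223 = 29385116399*(-305928 - 668)/222223 = (29385116399/222223)*(-306596) = -9009359147467804/222223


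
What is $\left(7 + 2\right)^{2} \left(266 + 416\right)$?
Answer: $55242$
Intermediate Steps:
$\left(7 + 2\right)^{2} \left(266 + 416\right) = 9^{2} \cdot 682 = 81 \cdot 682 = 55242$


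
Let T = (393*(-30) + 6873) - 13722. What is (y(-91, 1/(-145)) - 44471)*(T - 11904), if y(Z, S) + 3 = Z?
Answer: 1361148795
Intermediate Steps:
y(Z, S) = -3 + Z
T = -18639 (T = (-11790 + 6873) - 13722 = -4917 - 13722 = -18639)
(y(-91, 1/(-145)) - 44471)*(T - 11904) = ((-3 - 91) - 44471)*(-18639 - 11904) = (-94 - 44471)*(-30543) = -44565*(-30543) = 1361148795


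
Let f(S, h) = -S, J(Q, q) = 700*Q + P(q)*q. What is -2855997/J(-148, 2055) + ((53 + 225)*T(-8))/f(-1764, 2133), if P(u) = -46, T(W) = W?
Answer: 1149334397/87375330 ≈ 13.154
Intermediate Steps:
J(Q, q) = -46*q + 700*Q (J(Q, q) = 700*Q - 46*q = -46*q + 700*Q)
-2855997/J(-148, 2055) + ((53 + 225)*T(-8))/f(-1764, 2133) = -2855997/(-46*2055 + 700*(-148)) + ((53 + 225)*(-8))/((-1*(-1764))) = -2855997/(-94530 - 103600) + (278*(-8))/1764 = -2855997/(-198130) - 2224*1/1764 = -2855997*(-1/198130) - 556/441 = 2855997/198130 - 556/441 = 1149334397/87375330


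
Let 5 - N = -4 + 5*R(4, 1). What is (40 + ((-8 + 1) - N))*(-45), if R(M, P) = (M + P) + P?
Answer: -2430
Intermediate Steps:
R(M, P) = M + 2*P
N = -21 (N = 5 - (-4 + 5*(4 + 2*1)) = 5 - (-4 + 5*(4 + 2)) = 5 - (-4 + 5*6) = 5 - (-4 + 30) = 5 - 1*26 = 5 - 26 = -21)
(40 + ((-8 + 1) - N))*(-45) = (40 + ((-8 + 1) - 1*(-21)))*(-45) = (40 + (-7 + 21))*(-45) = (40 + 14)*(-45) = 54*(-45) = -2430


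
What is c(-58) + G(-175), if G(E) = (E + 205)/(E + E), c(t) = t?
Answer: -2033/35 ≈ -58.086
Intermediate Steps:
G(E) = (205 + E)/(2*E) (G(E) = (205 + E)/((2*E)) = (205 + E)*(1/(2*E)) = (205 + E)/(2*E))
c(-58) + G(-175) = -58 + (1/2)*(205 - 175)/(-175) = -58 + (1/2)*(-1/175)*30 = -58 - 3/35 = -2033/35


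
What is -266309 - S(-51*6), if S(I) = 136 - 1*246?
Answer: -266199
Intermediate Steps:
S(I) = -110 (S(I) = 136 - 246 = -110)
-266309 - S(-51*6) = -266309 - 1*(-110) = -266309 + 110 = -266199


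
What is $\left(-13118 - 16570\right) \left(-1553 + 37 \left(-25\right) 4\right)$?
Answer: $155951064$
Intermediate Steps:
$\left(-13118 - 16570\right) \left(-1553 + 37 \left(-25\right) 4\right) = - 29688 \left(-1553 - 3700\right) = \left(-29688\right) \left(-5253\right) = 155951064$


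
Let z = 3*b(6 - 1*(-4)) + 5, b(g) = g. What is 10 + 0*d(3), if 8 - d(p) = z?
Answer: 10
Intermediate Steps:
z = 35 (z = 3*(6 - 1*(-4)) + 5 = 3*(6 + 4) + 5 = 3*10 + 5 = 30 + 5 = 35)
d(p) = -27 (d(p) = 8 - 1*35 = 8 - 35 = -27)
10 + 0*d(3) = 10 + 0*(-27) = 10 + 0 = 10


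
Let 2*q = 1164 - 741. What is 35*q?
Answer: 14805/2 ≈ 7402.5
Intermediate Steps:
q = 423/2 (q = (1164 - 741)/2 = (1/2)*423 = 423/2 ≈ 211.50)
35*q = 35*(423/2) = 14805/2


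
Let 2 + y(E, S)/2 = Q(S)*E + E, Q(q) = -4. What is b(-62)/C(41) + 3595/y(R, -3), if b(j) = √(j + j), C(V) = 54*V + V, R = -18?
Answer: 3595/104 + 2*I*√31/2255 ≈ 34.567 + 0.0049381*I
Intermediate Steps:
y(E, S) = -4 - 6*E (y(E, S) = -4 + 2*(-4*E + E) = -4 + 2*(-3*E) = -4 - 6*E)
C(V) = 55*V
b(j) = √2*√j (b(j) = √(2*j) = √2*√j)
b(-62)/C(41) + 3595/y(R, -3) = (√2*√(-62))/((55*41)) + 3595/(-4 - 6*(-18)) = (√2*(I*√62))/2255 + 3595/(-4 + 108) = (2*I*√31)*(1/2255) + 3595/104 = 2*I*√31/2255 + 3595*(1/104) = 2*I*√31/2255 + 3595/104 = 3595/104 + 2*I*√31/2255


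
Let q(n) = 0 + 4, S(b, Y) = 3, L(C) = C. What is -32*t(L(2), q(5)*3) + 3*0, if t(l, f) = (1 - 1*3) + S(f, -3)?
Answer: -32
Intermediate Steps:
q(n) = 4
t(l, f) = 1 (t(l, f) = (1 - 1*3) + 3 = (1 - 3) + 3 = -2 + 3 = 1)
-32*t(L(2), q(5)*3) + 3*0 = -32*1 + 3*0 = -32 + 0 = -32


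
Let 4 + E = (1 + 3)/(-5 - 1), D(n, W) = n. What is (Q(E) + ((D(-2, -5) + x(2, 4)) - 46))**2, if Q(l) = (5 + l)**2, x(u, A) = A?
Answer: 156025/81 ≈ 1926.2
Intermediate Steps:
E = -14/3 (E = -4 + (1 + 3)/(-5 - 1) = -4 + 4/(-6) = -4 + 4*(-1/6) = -4 - 2/3 = -14/3 ≈ -4.6667)
(Q(E) + ((D(-2, -5) + x(2, 4)) - 46))**2 = ((5 - 14/3)**2 + ((-2 + 4) - 46))**2 = ((1/3)**2 + (2 - 46))**2 = (1/9 - 44)**2 = (-395/9)**2 = 156025/81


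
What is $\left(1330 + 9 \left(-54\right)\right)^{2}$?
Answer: $712336$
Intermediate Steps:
$\left(1330 + 9 \left(-54\right)\right)^{2} = \left(1330 - 486\right)^{2} = 844^{2} = 712336$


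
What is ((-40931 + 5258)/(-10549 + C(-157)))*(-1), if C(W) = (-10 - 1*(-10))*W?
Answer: -3243/959 ≈ -3.3816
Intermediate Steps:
C(W) = 0 (C(W) = (-10 + 10)*W = 0*W = 0)
((-40931 + 5258)/(-10549 + C(-157)))*(-1) = ((-40931 + 5258)/(-10549 + 0))*(-1) = -35673/(-10549)*(-1) = -35673*(-1/10549)*(-1) = (3243/959)*(-1) = -3243/959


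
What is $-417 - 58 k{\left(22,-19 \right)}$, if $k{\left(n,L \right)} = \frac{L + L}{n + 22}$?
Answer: $- \frac{4036}{11} \approx -366.91$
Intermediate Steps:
$k{\left(n,L \right)} = \frac{2 L}{22 + n}$
$-417 - 58 k{\left(22,-19 \right)} = -417 - 58 \cdot 2 \left(-19\right) \frac{1}{22 + 22} = -417 - 58 \cdot 2 \left(-19\right) \frac{1}{44} = -417 - - \frac{551}{11} = -417 + \frac{551}{11} = - \frac{4036}{11}$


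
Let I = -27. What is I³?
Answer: -19683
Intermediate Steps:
I³ = (-27)³ = -19683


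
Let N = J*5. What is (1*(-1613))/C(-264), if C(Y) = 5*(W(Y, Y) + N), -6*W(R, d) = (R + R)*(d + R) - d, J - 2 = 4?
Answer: 1613/232390 ≈ 0.0069409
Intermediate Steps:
J = 6 (J = 2 + 4 = 6)
W(R, d) = d/6 - R*(R + d)/3 (W(R, d) = -((R + R)*(d + R) - d)/6 = -((2*R)*(R + d) - d)/6 = -(2*R*(R + d) - d)/6 = -(-d + 2*R*(R + d))/6 = d/6 - R*(R + d)/3)
N = 30 (N = 6*5 = 30)
C(Y) = 150 - 10*Y²/3 + 5*Y/6 (C(Y) = 5*((-Y²/3 + Y/6 - Y*Y/3) + 30) = 5*((-Y²/3 + Y/6 - Y²/3) + 30) = 5*((-2*Y²/3 + Y/6) + 30) = 5*(30 - 2*Y²/3 + Y/6) = 150 - 10*Y²/3 + 5*Y/6)
(1*(-1613))/C(-264) = (1*(-1613))/(150 - 10/3*(-264)² + (⅚)*(-264)) = -1613/(150 - 10/3*69696 - 220) = -1613/(150 - 232320 - 220) = -1613/(-232390) = -1613*(-1/232390) = 1613/232390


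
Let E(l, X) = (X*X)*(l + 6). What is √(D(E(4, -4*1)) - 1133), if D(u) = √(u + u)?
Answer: √(-1133 + 8*√5) ≈ 33.393*I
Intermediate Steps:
E(l, X) = X²*(6 + l)
D(u) = √2*√u (D(u) = √(2*u) = √2*√u)
√(D(E(4, -4*1)) - 1133) = √(√2*√((-4*1)²*(6 + 4)) - 1133) = √(√2*√((-4)²*10) - 1133) = √(√2*√(16*10) - 1133) = √(√2*√160 - 1133) = √(√2*(4*√10) - 1133) = √(8*√5 - 1133) = √(-1133 + 8*√5)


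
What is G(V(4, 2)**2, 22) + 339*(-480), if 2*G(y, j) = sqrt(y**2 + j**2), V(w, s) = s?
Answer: -162720 + 5*sqrt(5) ≈ -1.6271e+5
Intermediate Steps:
G(y, j) = sqrt(j**2 + y**2)/2 (G(y, j) = sqrt(y**2 + j**2)/2 = sqrt(j**2 + y**2)/2)
G(V(4, 2)**2, 22) + 339*(-480) = sqrt(22**2 + (2**2)**2)/2 + 339*(-480) = sqrt(484 + 4**2)/2 - 162720 = sqrt(484 + 16)/2 - 162720 = sqrt(500)/2 - 162720 = (10*sqrt(5))/2 - 162720 = 5*sqrt(5) - 162720 = -162720 + 5*sqrt(5)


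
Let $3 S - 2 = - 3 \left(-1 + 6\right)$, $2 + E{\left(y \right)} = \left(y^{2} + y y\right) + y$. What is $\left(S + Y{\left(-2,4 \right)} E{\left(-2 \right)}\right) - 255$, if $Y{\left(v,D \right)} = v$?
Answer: $- \frac{802}{3} \approx -267.33$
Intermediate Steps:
$E{\left(y \right)} = -2 + y + 2 y^{2}$ ($E{\left(y \right)} = -2 + \left(\left(y^{2} + y y\right) + y\right) = -2 + \left(\left(y^{2} + y^{2}\right) + y\right) = -2 + \left(2 y^{2} + y\right) = -2 + \left(y + 2 y^{2}\right) = -2 + y + 2 y^{2}$)
$S = - \frac{13}{3}$ ($S = \frac{2}{3} + \frac{\left(-3\right) \left(-1 + 6\right)}{3} = \frac{2}{3} + \frac{\left(-3\right) 5}{3} = \frac{2}{3} + \frac{1}{3} \left(-15\right) = \frac{2}{3} - 5 = - \frac{13}{3} \approx -4.3333$)
$\left(S + Y{\left(-2,4 \right)} E{\left(-2 \right)}\right) - 255 = \left(- \frac{13}{3} - 2 \left(-2 - 2 + 2 \left(-2\right)^{2}\right)\right) - 255 = \left(- \frac{13}{3} - 2 \left(-2 - 2 + 2 \cdot 4\right)\right) - 255 = \left(- \frac{13}{3} - 2 \left(-2 - 2 + 8\right)\right) - 255 = \left(- \frac{13}{3} - 8\right) - 255 = - \frac{37}{3} - 255 = - \frac{802}{3}$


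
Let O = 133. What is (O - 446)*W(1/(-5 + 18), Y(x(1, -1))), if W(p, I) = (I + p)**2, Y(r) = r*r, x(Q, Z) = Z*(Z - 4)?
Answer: -33264388/169 ≈ -1.9683e+5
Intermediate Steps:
x(Q, Z) = Z*(-4 + Z)
Y(r) = r**2
(O - 446)*W(1/(-5 + 18), Y(x(1, -1))) = (133 - 446)*((-(-4 - 1))**2 + 1/(-5 + 18))**2 = -313*((-1*(-5))**2 + 1/13)**2 = -313*(5**2 + 1/13)**2 = -313*(25 + 1/13)**2 = -313*(326/13)**2 = -313*106276/169 = -33264388/169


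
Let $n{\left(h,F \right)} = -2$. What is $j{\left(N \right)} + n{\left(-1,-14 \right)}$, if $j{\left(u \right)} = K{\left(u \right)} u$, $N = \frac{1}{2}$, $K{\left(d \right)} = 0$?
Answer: $-2$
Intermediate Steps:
$N = \frac{1}{2} \approx 0.5$
$j{\left(u \right)} = 0$ ($j{\left(u \right)} = 0 u = 0$)
$j{\left(N \right)} + n{\left(-1,-14 \right)} = 0 - 2 = -2$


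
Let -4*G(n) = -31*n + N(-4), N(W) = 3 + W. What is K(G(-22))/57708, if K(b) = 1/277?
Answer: 1/15985116 ≈ 6.2558e-8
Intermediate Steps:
G(n) = ¼ + 31*n/4 (G(n) = -(-31*n + (3 - 4))/4 = -(-31*n - 1)/4 = -(-1 - 31*n)/4 = ¼ + 31*n/4)
K(b) = 1/277
K(G(-22))/57708 = (1/277)/57708 = (1/277)*(1/57708) = 1/15985116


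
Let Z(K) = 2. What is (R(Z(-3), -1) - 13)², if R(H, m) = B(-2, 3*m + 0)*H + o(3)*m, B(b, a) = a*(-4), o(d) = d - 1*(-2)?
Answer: 36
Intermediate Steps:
o(d) = 2 + d (o(d) = d + 2 = 2 + d)
B(b, a) = -4*a
R(H, m) = 5*m - 12*H*m (R(H, m) = (-4*(3*m + 0))*H + (2 + 3)*m = (-12*m)*H + 5*m = -12*H*m + 5*m = 5*m - 12*H*m)
(R(Z(-3), -1) - 13)² = (-(5 - 12*2) - 13)² = (-(5 - 24) - 13)² = (-1*(-19) - 13)² = (19 - 13)² = 6² = 36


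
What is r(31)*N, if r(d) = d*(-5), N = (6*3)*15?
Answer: -41850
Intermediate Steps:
N = 270 (N = 18*15 = 270)
r(d) = -5*d
r(31)*N = -5*31*270 = -155*270 = -41850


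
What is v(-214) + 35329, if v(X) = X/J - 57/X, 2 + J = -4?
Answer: 22704287/642 ≈ 35365.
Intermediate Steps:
J = -6 (J = -2 - 4 = -6)
v(X) = -57/X - X/6 (v(X) = X/(-6) - 57/X = X*(-1/6) - 57/X = -X/6 - 57/X = -57/X - X/6)
v(-214) + 35329 = (-57/(-214) - 1/6*(-214)) + 35329 = (-57*(-1/214) + 107/3) + 35329 = (57/214 + 107/3) + 35329 = 23069/642 + 35329 = 22704287/642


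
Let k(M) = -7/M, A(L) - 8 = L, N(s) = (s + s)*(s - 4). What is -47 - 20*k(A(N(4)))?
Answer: -59/2 ≈ -29.500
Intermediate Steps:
N(s) = 2*s*(-4 + s) (N(s) = (2*s)*(-4 + s) = 2*s*(-4 + s))
A(L) = 8 + L
-47 - 20*k(A(N(4))) = -47 - (-140)/(8 + 2*4*(-4 + 4)) = -47 - (-140)/(8 + 2*4*0) = -47 - (-140)/(8 + 0) = -47 - (-140)/8 = -47 - 20*(-7/8) = -47 + 35/2 = -59/2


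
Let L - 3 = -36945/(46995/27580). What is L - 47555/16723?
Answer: -1135977507758/52393159 ≈ -21682.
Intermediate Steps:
L = -67920141/3133 (L = 3 - 36945/(46995/27580) = 3 - 36945/(46995*(1/27580)) = 3 - 36945/9399/5516 = 3 - 36945*5516/9399 = 3 - 67929540/3133 = -67920141/3133 ≈ -21679.)
L - 47555/16723 = -67920141/3133 - 47555/16723 = -1135977507758/52393159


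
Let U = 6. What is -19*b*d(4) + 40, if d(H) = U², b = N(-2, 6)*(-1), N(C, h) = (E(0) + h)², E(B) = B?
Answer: 24664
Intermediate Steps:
N(C, h) = h² (N(C, h) = (0 + h)² = h²)
b = -36 (b = 6²*(-1) = 36*(-1) = -36)
d(H) = 36 (d(H) = 6² = 36)
-19*b*d(4) + 40 = -(-684)*36 + 40 = -19*(-1296) + 40 = 24624 + 40 = 24664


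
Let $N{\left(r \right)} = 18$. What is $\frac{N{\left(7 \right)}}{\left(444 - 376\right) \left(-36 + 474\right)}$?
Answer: $\frac{3}{4964} \approx 0.00060435$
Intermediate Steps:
$\frac{N{\left(7 \right)}}{\left(444 - 376\right) \left(-36 + 474\right)} = \frac{18}{\left(444 - 376\right) \left(-36 + 474\right)} = \frac{18}{68 \cdot 438} = \frac{18}{29784} = 18 \cdot \frac{1}{29784} = \frac{3}{4964}$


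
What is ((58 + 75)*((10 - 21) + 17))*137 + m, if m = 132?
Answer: 109458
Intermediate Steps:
((58 + 75)*((10 - 21) + 17))*137 + m = ((58 + 75)*((10 - 21) + 17))*137 + 132 = (133*(-11 + 17))*137 + 132 = (133*6)*137 + 132 = 798*137 + 132 = 109326 + 132 = 109458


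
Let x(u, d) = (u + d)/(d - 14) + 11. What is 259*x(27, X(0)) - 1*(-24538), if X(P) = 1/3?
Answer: 26869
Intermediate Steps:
X(P) = ⅓
x(u, d) = 11 + (d + u)/(-14 + d) (x(u, d) = (d + u)/(-14 + d) + 11 = 11 + (d + u)/(-14 + d))
259*x(27, X(0)) - 1*(-24538) = 259*((-154 + 27 + 12*(⅓))/(-14 + ⅓)) - 1*(-24538) = 259*((-154 + 27 + 4)/(-41/3)) + 24538 = 259*(-3/41*(-123)) + 24538 = 259*9 + 24538 = 2331 + 24538 = 26869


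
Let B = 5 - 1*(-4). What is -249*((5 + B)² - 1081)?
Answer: 220365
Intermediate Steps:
B = 9 (B = 5 + 4 = 9)
-249*((5 + B)² - 1081) = -249*((5 + 9)² - 1081) = -249*(14² - 1081) = -249*(196 - 1081) = -249*(-885) = 220365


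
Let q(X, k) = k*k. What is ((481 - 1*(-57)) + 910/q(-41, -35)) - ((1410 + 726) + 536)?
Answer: -74664/35 ≈ -2133.3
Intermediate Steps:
q(X, k) = k²
((481 - 1*(-57)) + 910/q(-41, -35)) - ((1410 + 726) + 536) = ((481 - 1*(-57)) + 910/((-35)²)) - ((1410 + 726) + 536) = ((481 + 57) + 910/1225) - (2136 + 536) = (538 + 910*(1/1225)) - 1*2672 = (538 + 26/35) - 2672 = 18856/35 - 2672 = -74664/35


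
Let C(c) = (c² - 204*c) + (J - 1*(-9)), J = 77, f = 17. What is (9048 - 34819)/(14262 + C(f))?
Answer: -25771/11169 ≈ -2.3074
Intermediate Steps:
C(c) = 86 + c² - 204*c (C(c) = (c² - 204*c) + (77 - 1*(-9)) = (c² - 204*c) + (77 + 9) = (c² - 204*c) + 86 = 86 + c² - 204*c)
(9048 - 34819)/(14262 + C(f)) = (9048 - 34819)/(14262 + (86 + 17² - 204*17)) = -25771/(14262 + (86 + 289 - 3468)) = -25771/(14262 - 3093) = -25771/11169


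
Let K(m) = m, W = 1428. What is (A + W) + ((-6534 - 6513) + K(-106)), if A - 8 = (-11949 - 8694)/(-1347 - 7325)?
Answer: -101589181/8672 ≈ -11715.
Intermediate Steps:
A = 90019/8672 (A = 8 + (-11949 - 8694)/(-1347 - 7325) = 8 - 20643/(-8672) = 8 - 20643*(-1/8672) = 8 + 20643/8672 = 90019/8672 ≈ 10.380)
(A + W) + ((-6534 - 6513) + K(-106)) = (90019/8672 + 1428) + ((-6534 - 6513) - 106) = 12473635/8672 + (-13047 - 106) = 12473635/8672 - 13153 = -101589181/8672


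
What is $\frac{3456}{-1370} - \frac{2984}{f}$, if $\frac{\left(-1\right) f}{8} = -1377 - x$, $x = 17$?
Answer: $- \frac{2664337}{954890} \approx -2.7902$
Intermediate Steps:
$f = 11152$ ($f = - 8 \left(-1377 - 17\right) = \left(-8\right) \left(-1394\right) = 11152$)
$\frac{3456}{-1370} - \frac{2984}{f} = \frac{3456}{-1370} - \frac{2984}{11152} = 3456 \left(- \frac{1}{1370}\right) - \frac{373}{1394} = - \frac{1728}{685} - \frac{373}{1394} = - \frac{2664337}{954890}$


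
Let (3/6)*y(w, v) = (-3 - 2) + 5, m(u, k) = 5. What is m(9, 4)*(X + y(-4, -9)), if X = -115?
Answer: -575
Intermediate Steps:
y(w, v) = 0 (y(w, v) = 2*((-3 - 2) + 5) = 2*(-5 + 5) = 2*0 = 0)
m(9, 4)*(X + y(-4, -9)) = 5*(-115 + 0) = 5*(-115) = -575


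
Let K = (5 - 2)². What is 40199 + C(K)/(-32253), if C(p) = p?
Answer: 432179446/10751 ≈ 40199.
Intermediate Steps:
K = 9 (K = 3² = 9)
40199 + C(K)/(-32253) = 40199 + 9/(-32253) = 40199 + 9*(-1/32253) = 40199 - 3/10751 = 432179446/10751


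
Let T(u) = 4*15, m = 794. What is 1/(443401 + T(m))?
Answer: 1/443461 ≈ 2.2550e-6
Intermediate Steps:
T(u) = 60
1/(443401 + T(m)) = 1/(443401 + 60) = 1/443461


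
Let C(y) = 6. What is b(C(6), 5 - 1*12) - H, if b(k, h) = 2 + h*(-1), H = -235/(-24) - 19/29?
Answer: -95/696 ≈ -0.13649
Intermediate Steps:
H = 6359/696 (H = -235*(-1/24) - 19*1/29 = 235/24 - 19/29 = 6359/696 ≈ 9.1365)
b(k, h) = 2 - h
b(C(6), 5 - 1*12) - H = (2 - (5 - 1*12)) - 1*6359/696 = (2 - (5 - 12)) - 6359/696 = (2 - 1*(-7)) - 6359/696 = (2 + 7) - 6359/696 = 9 - 6359/696 = -95/696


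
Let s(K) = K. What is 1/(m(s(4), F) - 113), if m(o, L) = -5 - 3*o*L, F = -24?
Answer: 1/170 ≈ 0.0058824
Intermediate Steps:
m(o, L) = -5 - 3*L*o
1/(m(s(4), F) - 113) = 1/((-5 - 3*(-24)*4) - 113) = 1/((-5 + 288) - 113) = 1/(283 - 113) = 1/170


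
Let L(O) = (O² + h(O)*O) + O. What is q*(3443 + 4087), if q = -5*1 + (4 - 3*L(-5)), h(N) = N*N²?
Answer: -14578080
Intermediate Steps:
h(N) = N³
L(O) = O + O² + O⁴ (L(O) = (O² + O³*O) + O = (O² + O⁴) + O = O + O² + O⁴)
q = -1936 (q = -5*1 + (4 - (-15)*(1 - 5 + (-5)³)) = -5 + (4 - (-15)*(1 - 5 - 125)) = -5 + (4 - (-15)*(-129)) = -5 + (4 - 3*645) = -5 + (4 - 1935) = -5 - 1931 = -1936)
q*(3443 + 4087) = -1936*(3443 + 4087) = -1936*7530 = -14578080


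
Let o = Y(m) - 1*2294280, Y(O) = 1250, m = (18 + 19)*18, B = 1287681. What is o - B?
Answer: -3580711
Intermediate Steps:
m = 666 (m = 37*18 = 666)
o = -2293030 (o = 1250 - 1*2294280 = 1250 - 2294280 = -2293030)
o - B = -2293030 - 1*1287681 = -2293030 - 1287681 = -3580711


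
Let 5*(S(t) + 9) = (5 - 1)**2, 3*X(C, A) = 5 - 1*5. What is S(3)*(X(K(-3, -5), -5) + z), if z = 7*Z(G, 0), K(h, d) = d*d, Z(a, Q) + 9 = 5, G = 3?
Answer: 812/5 ≈ 162.40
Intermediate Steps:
Z(a, Q) = -4 (Z(a, Q) = -9 + 5 = -4)
K(h, d) = d**2
X(C, A) = 0 (X(C, A) = (5 - 1*5)/3 = (5 - 5)/3 = (1/3)*0 = 0)
z = -28 (z = 7*(-4) = -28)
S(t) = -29/5 (S(t) = -9 + (5 - 1)**2/5 = -9 + (1/5)*4**2 = -9 + (1/5)*16 = -9 + 16/5 = -29/5)
S(3)*(X(K(-3, -5), -5) + z) = -29*(0 - 28)/5 = -29/5*(-28) = 812/5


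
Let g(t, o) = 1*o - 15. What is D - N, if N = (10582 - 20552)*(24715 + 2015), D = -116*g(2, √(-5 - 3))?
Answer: 266499840 - 232*I*√2 ≈ 2.665e+8 - 328.1*I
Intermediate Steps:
g(t, o) = -15 + o (g(t, o) = o - 15 = -15 + o)
D = 1740 - 232*I*√2 (D = -116*(-15 + √(-5 - 3)) = -116*(-15 + √(-8)) = -116*(-15 + 2*I*√2) = 1740 - 232*I*√2 ≈ 1740.0 - 328.1*I)
N = -266498100 (N = -9970*26730 = -266498100)
D - N = (1740 - 232*I*√2) - 1*(-266498100) = (1740 - 232*I*√2) + 266498100 = 266499840 - 232*I*√2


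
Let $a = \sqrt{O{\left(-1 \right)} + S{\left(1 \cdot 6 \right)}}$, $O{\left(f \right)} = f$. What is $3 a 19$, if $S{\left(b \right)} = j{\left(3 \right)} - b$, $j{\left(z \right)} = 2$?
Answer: $57 i \sqrt{5} \approx 127.46 i$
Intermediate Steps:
$S{\left(b \right)} = 2 - b$
$a = i \sqrt{5}$ ($a = \sqrt{-1 + \left(2 - 1 \cdot 6\right)} = \sqrt{-1 + \left(2 - 6\right)} = \sqrt{-1 - 4} = \sqrt{-5} = i \sqrt{5} \approx 2.2361 i$)
$3 a 19 = 3 i \sqrt{5} \cdot 19 = 57 i \sqrt{5}$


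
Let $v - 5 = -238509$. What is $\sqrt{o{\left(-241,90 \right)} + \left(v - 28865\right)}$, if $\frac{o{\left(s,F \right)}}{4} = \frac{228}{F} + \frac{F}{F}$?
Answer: $\frac{i \sqrt{60154845}}{15} \approx 517.06 i$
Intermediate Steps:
$o{\left(s,F \right)} = 4 + \frac{912}{F}$ ($o{\left(s,F \right)} = 4 \left(\frac{228}{F} + \frac{F}{F}\right) = 4 \left(\frac{228}{F} + 1\right) = 4 \left(1 + \frac{228}{F}\right) = 4 + \frac{912}{F}$)
$v = -238504$ ($v = 5 - 238509 = -238504$)
$\sqrt{o{\left(-241,90 \right)} + \left(v - 28865\right)} = \sqrt{\left(4 + \frac{912}{90}\right) - 267369} = \sqrt{\left(4 + 912 \cdot \frac{1}{90}\right) - 267369} = \sqrt{\left(4 + \frac{152}{15}\right) - 267369} = \sqrt{\frac{212}{15} - 267369} = \sqrt{- \frac{4010323}{15}} = \frac{i \sqrt{60154845}}{15}$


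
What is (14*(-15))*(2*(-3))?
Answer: 1260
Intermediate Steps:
(14*(-15))*(2*(-3)) = -210*(-6) = 1260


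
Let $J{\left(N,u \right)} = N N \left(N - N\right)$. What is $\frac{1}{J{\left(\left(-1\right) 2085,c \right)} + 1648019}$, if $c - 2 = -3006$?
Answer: $\frac{1}{1648019} \approx 6.0679 \cdot 10^{-7}$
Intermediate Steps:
$c = -3004$ ($c = 2 - 3006 = -3004$)
$J{\left(N,u \right)} = 0$ ($J{\left(N,u \right)} = N^{2} \cdot 0 = 0$)
$\frac{1}{J{\left(\left(-1\right) 2085,c \right)} + 1648019} = \frac{1}{0 + 1648019} = \frac{1}{1648019}$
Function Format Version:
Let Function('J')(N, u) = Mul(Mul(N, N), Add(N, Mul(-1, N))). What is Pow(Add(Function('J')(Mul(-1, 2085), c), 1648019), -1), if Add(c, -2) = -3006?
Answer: Rational(1, 1648019) ≈ 6.0679e-7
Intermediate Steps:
c = -3004 (c = Add(2, -3006) = -3004)
Function('J')(N, u) = 0 (Function('J')(N, u) = Mul(Pow(N, 2), 0) = 0)
Pow(Add(Function('J')(Mul(-1, 2085), c), 1648019), -1) = Pow(Add(0, 1648019), -1) = Pow(1648019, -1) = Rational(1, 1648019)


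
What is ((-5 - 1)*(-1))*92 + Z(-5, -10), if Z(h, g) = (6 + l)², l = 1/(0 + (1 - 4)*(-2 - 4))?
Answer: 190729/324 ≈ 588.67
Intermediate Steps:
l = 1/18 (l = 1/(0 - 3*(-6)) = 1/(0 + 18) = 1/18 ≈ 0.055556)
Z(h, g) = 11881/324 (Z(h, g) = (6 + 1/18)² = (109/18)² = 11881/324)
((-5 - 1)*(-1))*92 + Z(-5, -10) = ((-5 - 1)*(-1))*92 + 11881/324 = -6*(-1)*92 + 11881/324 = 6*92 + 11881/324 = 552 + 11881/324 = 190729/324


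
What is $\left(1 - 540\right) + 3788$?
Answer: $3249$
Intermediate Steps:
$\left(1 - 540\right) + 3788 = -539 + 3788 = 3249$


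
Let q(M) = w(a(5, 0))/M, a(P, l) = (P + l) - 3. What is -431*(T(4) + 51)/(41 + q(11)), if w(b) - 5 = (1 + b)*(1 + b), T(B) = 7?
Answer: -274978/465 ≈ -591.35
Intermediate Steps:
a(P, l) = -3 + P + l
w(b) = 5 + (1 + b)² (w(b) = 5 + (1 + b)*(1 + b) = 5 + (1 + b)²)
q(M) = 14/M (q(M) = (5 + (1 + (-3 + 5 + 0))²)/M = (5 + (1 + 2)²)/M = (5 + 3²)/M = (5 + 9)/M = 14/M)
-431*(T(4) + 51)/(41 + q(11)) = -431*(7 + 51)/(41 + 14/11) = -24998/(41 + 14*(1/11)) = -24998/(41 + 14/11) = -24998/465/11 = -24998*11/465 = -431*638/465 = -274978/465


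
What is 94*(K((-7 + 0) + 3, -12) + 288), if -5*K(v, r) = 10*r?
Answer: 29328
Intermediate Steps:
K(v, r) = -2*r
94*(K((-7 + 0) + 3, -12) + 288) = 94*(-2*(-12) + 288) = 94*(24 + 288) = 94*312 = 29328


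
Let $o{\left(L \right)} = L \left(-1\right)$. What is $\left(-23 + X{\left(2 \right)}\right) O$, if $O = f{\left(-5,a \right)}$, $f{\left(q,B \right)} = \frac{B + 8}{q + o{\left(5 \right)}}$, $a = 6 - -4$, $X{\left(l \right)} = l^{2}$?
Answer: $\frac{171}{5} \approx 34.2$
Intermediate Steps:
$o{\left(L \right)} = - L$
$a = 10$ ($a = 6 + 4 = 10$)
$f{\left(q,B \right)} = \frac{8 + B}{-5 + q}$ ($f{\left(q,B \right)} = \frac{B + 8}{q - 5} = \frac{8 + B}{q - 5} = \frac{8 + B}{-5 + q}$)
$O = - \frac{9}{5}$ ($O = \frac{8 + 10}{-5 - 5} = \frac{1}{-10} \cdot 18 = \left(- \frac{1}{10}\right) 18 = - \frac{9}{5} \approx -1.8$)
$\left(-23 + X{\left(2 \right)}\right) O = \left(-23 + 2^{2}\right) \left(- \frac{9}{5}\right) = \left(-23 + 4\right) \left(- \frac{9}{5}\right) = \left(-19\right) \left(- \frac{9}{5}\right) = \frac{171}{5}$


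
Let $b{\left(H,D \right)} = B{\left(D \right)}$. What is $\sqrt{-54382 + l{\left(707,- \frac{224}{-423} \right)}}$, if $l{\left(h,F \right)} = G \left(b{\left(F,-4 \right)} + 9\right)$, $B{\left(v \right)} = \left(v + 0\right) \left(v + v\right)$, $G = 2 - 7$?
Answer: $13 i \sqrt{323} \approx 233.64 i$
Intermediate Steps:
$G = -5$ ($G = 2 - 7 = -5$)
$B{\left(v \right)} = 2 v^{2}$ ($B{\left(v \right)} = v 2 v = 2 v^{2}$)
$b{\left(H,D \right)} = 2 D^{2}$
$l{\left(h,F \right)} = -205$ ($l{\left(h,F \right)} = - 5 \left(2 \left(-4\right)^{2} + 9\right) = - 5 \left(2 \cdot 16 + 9\right) = - 5 \left(32 + 9\right) = \left(-5\right) 41 = -205$)
$\sqrt{-54382 + l{\left(707,- \frac{224}{-423} \right)}} = \sqrt{-54382 - 205} = \sqrt{-54587} = 13 i \sqrt{323}$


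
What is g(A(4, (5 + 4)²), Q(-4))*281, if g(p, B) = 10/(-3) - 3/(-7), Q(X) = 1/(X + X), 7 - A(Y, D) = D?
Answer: -17141/21 ≈ -816.24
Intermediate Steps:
A(Y, D) = 7 - D
Q(X) = 1/(2*X)
g(p, B) = -61/21 (g(p, B) = 10*(-⅓) - 3*(-⅐) = -10/3 + 3/7 = -61/21)
g(A(4, (5 + 4)²), Q(-4))*281 = -61/21*281 = -17141/21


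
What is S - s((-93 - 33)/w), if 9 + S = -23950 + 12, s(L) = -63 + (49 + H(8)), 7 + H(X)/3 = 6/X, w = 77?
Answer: -95657/4 ≈ -23914.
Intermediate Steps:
H(X) = -21 + 18/X (H(X) = -21 + 3*(6/X) = -21 + 18/X)
s(L) = -131/4 (s(L) = -63 + (49 + (-21 + 18/8)) = -63 + (49 + (-21 + 18*(1/8))) = -63 + (49 + (-21 + 9/4)) = -63 + (49 - 75/4) = -63 + 121/4 = -131/4)
S = -23947 (S = -9 + (-23950 + 12) = -9 - 23938 = -23947)
S - s((-93 - 33)/w) = -23947 - 1*(-131/4) = -23947 + 131/4 = -95657/4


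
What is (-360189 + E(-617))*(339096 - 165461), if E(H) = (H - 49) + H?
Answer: -62764190720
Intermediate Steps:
E(H) = -49 + 2*H (E(H) = (-49 + H) + H = -49 + 2*H)
(-360189 + E(-617))*(339096 - 165461) = (-360189 + (-49 + 2*(-617)))*(339096 - 165461) = (-360189 + (-49 - 1234))*173635 = (-360189 - 1283)*173635 = -361472*173635 = -62764190720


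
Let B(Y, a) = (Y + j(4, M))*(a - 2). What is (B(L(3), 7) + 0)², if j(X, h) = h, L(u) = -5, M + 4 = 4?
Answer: 625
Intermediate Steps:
M = 0 (M = -4 + 4 = 0)
B(Y, a) = Y*(-2 + a) (B(Y, a) = (Y + 0)*(a - 2) = Y*(-2 + a))
(B(L(3), 7) + 0)² = (-5*(-2 + 7) + 0)² = (-5*5 + 0)² = (-25 + 0)² = (-25)² = 625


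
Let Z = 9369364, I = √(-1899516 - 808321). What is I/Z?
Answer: I*√2707837/9369364 ≈ 0.00017563*I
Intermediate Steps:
I = I*√2707837 (I = √(-2707837) = I*√2707837 ≈ 1645.6*I)
I/Z = (I*√2707837)/9369364 = (I*√2707837)*(1/9369364) = I*√2707837/9369364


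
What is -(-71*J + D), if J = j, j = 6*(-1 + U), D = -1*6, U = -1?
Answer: -846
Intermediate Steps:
D = -6
j = -12 (j = 6*(-1 - 1) = 6*(-2) = -12)
J = -12
-(-71*J + D) = -(-71*(-12) - 6) = -(852 - 6) = -1*846 = -846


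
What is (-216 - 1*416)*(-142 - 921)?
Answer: 671816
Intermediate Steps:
(-216 - 1*416)*(-142 - 921) = (-216 - 416)*(-1063) = -632*(-1063) = 671816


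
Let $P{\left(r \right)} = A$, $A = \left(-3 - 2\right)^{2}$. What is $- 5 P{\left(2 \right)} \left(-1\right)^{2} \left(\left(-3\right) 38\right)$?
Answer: $14250$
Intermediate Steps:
$A = 25$ ($A = \left(-5\right)^{2} = 25$)
$P{\left(r \right)} = 25$
$- 5 P{\left(2 \right)} \left(-1\right)^{2} \left(\left(-3\right) 38\right) = \left(-5\right) 25 \left(-1\right)^{2} \left(\left(-3\right) 38\right) = \left(-125\right) 1 \left(-114\right) = \left(-125\right) \left(-114\right) = 14250$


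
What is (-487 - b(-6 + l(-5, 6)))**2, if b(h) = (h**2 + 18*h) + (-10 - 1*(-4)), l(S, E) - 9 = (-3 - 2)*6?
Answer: 524176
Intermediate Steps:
l(S, E) = -21 (l(S, E) = 9 + (-3 - 2)*6 = 9 - 5*6 = 9 - 30 = -21)
b(h) = -6 + h**2 + 18*h (b(h) = (h**2 + 18*h) + (-10 + 4) = (h**2 + 18*h) - 6 = -6 + h**2 + 18*h)
(-487 - b(-6 + l(-5, 6)))**2 = (-487 - (-6 + (-6 - 21)**2 + 18*(-6 - 21)))**2 = (-487 - (-6 + (-27)**2 + 18*(-27)))**2 = (-487 - (-6 + 729 - 486))**2 = (-487 - 1*237)**2 = (-487 - 237)**2 = (-724)**2 = 524176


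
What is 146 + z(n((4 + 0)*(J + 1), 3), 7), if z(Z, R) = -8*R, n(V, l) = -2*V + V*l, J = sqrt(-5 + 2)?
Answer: 90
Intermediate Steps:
J = I*sqrt(3) (J = sqrt(-3) = I*sqrt(3) ≈ 1.732*I)
146 + z(n((4 + 0)*(J + 1), 3), 7) = 146 - 8*7 = 146 - 56 = 90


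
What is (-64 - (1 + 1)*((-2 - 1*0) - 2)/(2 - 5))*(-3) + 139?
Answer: 339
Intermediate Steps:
(-64 - (1 + 1)*((-2 - 1*0) - 2)/(2 - 5))*(-3) + 139 = (-64 - 2*((-2 + 0) - 2)/(-3))*(-3) + 139 = (-64 - 2*(-2 - 2)*(-⅓))*(-3) + 139 = (-64 - 2*(-4*(-⅓)))*(-3) + 139 = (-64 - 2*4/3)*(-3) + 139 = (-64 - 1*8/3)*(-3) + 139 = (-64 - 8/3)*(-3) + 139 = -200/3*(-3) + 139 = 200 + 139 = 339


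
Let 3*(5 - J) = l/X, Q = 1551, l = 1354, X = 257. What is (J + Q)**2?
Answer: 1435975615684/594441 ≈ 2.4157e+6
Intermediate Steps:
J = 2501/771 (J = 5 - 1354/(3*257) = 5 - 1/3*1354/257 = 5 - 1354/771 = 2501/771 ≈ 3.2438)
(J + Q)**2 = (2501/771 + 1551)**2 = (1198322/771)**2 = 1435975615684/594441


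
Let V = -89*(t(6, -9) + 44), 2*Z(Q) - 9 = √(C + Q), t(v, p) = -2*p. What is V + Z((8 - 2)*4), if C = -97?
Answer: -11027/2 + I*√73/2 ≈ -5513.5 + 4.272*I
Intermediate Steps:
Z(Q) = 9/2 + √(-97 + Q)/2
V = -5518 (V = -89*(-2*(-9) + 44) = -89*(18 + 44) = -89*62 = -5518)
V + Z((8 - 2)*4) = -5518 + (9/2 + √(-97 + (8 - 2)*4)/2) = -5518 + (9/2 + √(-97 + 6*4)/2) = -5518 + (9/2 + √(-97 + 24)/2) = -5518 + (9/2 + √(-73)/2) = -5518 + (9/2 + (I*√73)/2) = -5518 + (9/2 + I*√73/2) = -11027/2 + I*√73/2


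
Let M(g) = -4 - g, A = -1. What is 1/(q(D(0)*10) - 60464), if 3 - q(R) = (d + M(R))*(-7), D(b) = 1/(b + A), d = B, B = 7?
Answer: -1/60370 ≈ -1.6565e-5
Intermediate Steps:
d = 7
D(b) = 1/(-1 + b) (D(b) = 1/(b - 1) = 1/(-1 + b))
q(R) = 24 - 7*R (q(R) = 3 - (7 + (-4 - R))*(-7) = 3 - (3 - R)*(-7) = 3 - (-21 + 7*R) = 3 + (21 - 7*R) = 24 - 7*R)
1/(q(D(0)*10) - 60464) = 1/((24 - 7*10/(-1 + 0)) - 60464) = 1/((24 - 7*10/(-1)) - 60464) = 1/((24 - (-7)*10) - 60464) = 1/((24 - 7*(-10)) - 60464) = 1/((24 + 70) - 60464) = 1/(94 - 60464) = 1/(-60370) = -1/60370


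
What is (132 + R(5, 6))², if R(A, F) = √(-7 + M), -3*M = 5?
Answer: (396 + I*√78)²/9 ≈ 17415.0 + 777.2*I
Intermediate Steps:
M = -5/3 (M = -⅓*5 = -5/3 ≈ -1.6667)
R(A, F) = I*√78/3 (R(A, F) = √(-7 - 5/3) = √(-26/3) = I*√78/3)
(132 + R(5, 6))² = (132 + I*√78/3)²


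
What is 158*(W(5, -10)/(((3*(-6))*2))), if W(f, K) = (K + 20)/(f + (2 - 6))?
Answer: -395/9 ≈ -43.889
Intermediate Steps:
W(f, K) = (20 + K)/(-4 + f) (W(f, K) = (20 + K)/(f - 4) = (20 + K)/(-4 + f))
158*(W(5, -10)/(((3*(-6))*2))) = 158*(((20 - 10)/(-4 + 5))/(((3*(-6))*2))) = 158*((10/1)/((-18*2))) = 158*((1*10)/(-36)) = 158*(10*(-1/36)) = 158*(-5/18) = -395/9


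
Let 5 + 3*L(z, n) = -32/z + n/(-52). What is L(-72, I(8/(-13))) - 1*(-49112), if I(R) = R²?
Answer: 2913184507/59319 ≈ 49111.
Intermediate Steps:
L(z, n) = -5/3 - 32/(3*z) - n/156 (L(z, n) = -5/3 + (-32/z + n/(-52))/3 = -5/3 + (-32/z + n*(-1/52))/3 = -5/3 + (-32/z - n/52)/3 = -5/3 + (-32/(3*z) - n/156) = -5/3 - 32/(3*z) - n/156)
L(-72, I(8/(-13))) - 1*(-49112) = (1/156)*(-1664 - 1*(-72)*(260 + (8/(-13))²))/(-72) - 1*(-49112) = (1/156)*(-1/72)*(-1664 - 1*(-72)*(260 + (8*(-1/13))²)) + 49112 = (1/156)*(-1/72)*(-1664 - 1*(-72)*(260 + (-8/13)²)) + 49112 = (1/156)*(-1/72)*(-1664 - 1*(-72)*(260 + 64/169)) + 49112 = (1/156)*(-1/72)*(-1664 - 1*(-72)*44004/169) + 49112 = (1/156)*(-1/72)*(-1664 + 3168288/169) + 49112 = (1/156)*(-1/72)*(2887072/169) + 49112 = -90221/59319 + 49112 = 2913184507/59319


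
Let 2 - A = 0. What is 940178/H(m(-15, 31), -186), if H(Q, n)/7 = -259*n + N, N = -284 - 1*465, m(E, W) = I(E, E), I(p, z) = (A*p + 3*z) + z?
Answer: 940178/331975 ≈ 2.8321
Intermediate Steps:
A = 2 (A = 2 - 1*0 = 2 + 0 = 2)
I(p, z) = 2*p + 4*z (I(p, z) = (2*p + 3*z) + z = 2*p + 4*z)
m(E, W) = 6*E (m(E, W) = 2*E + 4*E = 6*E)
N = -749 (N = -284 - 465 = -749)
H(Q, n) = -5243 - 1813*n (H(Q, n) = 7*(-259*n - 749) = 7*(-749 - 259*n) = -5243 - 1813*n)
940178/H(m(-15, 31), -186) = 940178/(-5243 - 1813*(-186)) = 940178/(-5243 + 337218) = 940178/331975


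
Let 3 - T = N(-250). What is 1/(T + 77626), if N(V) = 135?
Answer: 1/77494 ≈ 1.2904e-5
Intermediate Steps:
T = -132 (T = 3 - 1*135 = 3 - 135 = -132)
1/(T + 77626) = 1/(-132 + 77626) = 1/77494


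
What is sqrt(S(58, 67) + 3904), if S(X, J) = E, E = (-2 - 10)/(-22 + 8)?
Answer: sqrt(191338)/7 ≈ 62.489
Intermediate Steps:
E = 6/7 (E = -12/(-14) = -12*(-1/14) = 6/7 ≈ 0.85714)
S(X, J) = 6/7
sqrt(S(58, 67) + 3904) = sqrt(6/7 + 3904) = sqrt(27334/7) = sqrt(191338)/7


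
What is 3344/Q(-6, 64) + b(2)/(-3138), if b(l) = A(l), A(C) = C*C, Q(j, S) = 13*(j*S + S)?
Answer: -328441/407940 ≈ -0.80512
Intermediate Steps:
Q(j, S) = 13*S + 13*S*j (Q(j, S) = 13*(S*j + S) = 13*(S + S*j) = 13*S + 13*S*j)
A(C) = C**2
b(l) = l**2
3344/Q(-6, 64) + b(2)/(-3138) = 3344/((13*64*(1 - 6))) + 2**2/(-3138) = 3344/((13*64*(-5))) + 4*(-1/3138) = 3344/(-4160) - 2/1569 = 3344*(-1/4160) - 2/1569 = -209/260 - 2/1569 = -328441/407940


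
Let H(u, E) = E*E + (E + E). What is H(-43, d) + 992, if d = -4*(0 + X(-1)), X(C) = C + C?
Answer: 1072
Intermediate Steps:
X(C) = 2*C
d = 8 (d = -4*(0 + 2*(-1)) = -4*(0 - 2) = -4*(-2) = 8)
H(u, E) = E² + 2*E
H(-43, d) + 992 = 8*(2 + 8) + 992 = 8*10 + 992 = 80 + 992 = 1072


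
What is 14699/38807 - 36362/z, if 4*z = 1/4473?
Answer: -25247403582829/38807 ≈ -6.5059e+8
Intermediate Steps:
z = 1/17892 (z = (1/4)/4473 = (1/4)*(1/4473) = 1/17892 ≈ 5.5891e-5)
14699/38807 - 36362/z = 14699/38807 - 36362/1/17892 = 14699*(1/38807) - 36362*17892 = 14699/38807 - 650588904 = -25247403582829/38807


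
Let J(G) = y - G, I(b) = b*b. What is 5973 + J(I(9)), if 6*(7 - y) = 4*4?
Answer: 17689/3 ≈ 5896.3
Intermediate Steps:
y = 13/3 (y = 7 - 2*4/3 = 7 - ⅙*16 = 7 - 8/3 = 13/3 ≈ 4.3333)
I(b) = b²
J(G) = 13/3 - G
5973 + J(I(9)) = 5973 + (13/3 - 1*9²) = 5973 + (13/3 - 1*81) = 5973 + (13/3 - 81) = 5973 - 230/3 = 17689/3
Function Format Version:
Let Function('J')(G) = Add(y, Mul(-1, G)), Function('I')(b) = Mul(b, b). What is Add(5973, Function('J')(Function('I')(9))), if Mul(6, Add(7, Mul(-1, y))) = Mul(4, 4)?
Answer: Rational(17689, 3) ≈ 5896.3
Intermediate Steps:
y = Rational(13, 3) (y = Add(7, Mul(Rational(-1, 6), Mul(4, 4))) = Add(7, Mul(Rational(-1, 6), 16)) = Add(7, Rational(-8, 3)) = Rational(13, 3) ≈ 4.3333)
Function('I')(b) = Pow(b, 2)
Function('J')(G) = Add(Rational(13, 3), Mul(-1, G))
Add(5973, Function('J')(Function('I')(9))) = Add(5973, Add(Rational(13, 3), Mul(-1, Pow(9, 2)))) = Add(5973, Add(Rational(13, 3), Mul(-1, 81))) = Add(5973, Add(Rational(13, 3), -81)) = Add(5973, Rational(-230, 3)) = Rational(17689, 3)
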